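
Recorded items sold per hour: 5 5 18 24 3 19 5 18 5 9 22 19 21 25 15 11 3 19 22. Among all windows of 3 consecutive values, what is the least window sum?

Window sums for each of the 17 positions:
[5, 5, 18] → sum 28
[5, 18, 24] → sum 47
[18, 24, 3] → sum 45
[24, 3, 19] → sum 46
[3, 19, 5] → sum 27
[19, 5, 18] → sum 42
[5, 18, 5] → sum 28
[18, 5, 9] → sum 32
[5, 9, 22] → sum 36
[9, 22, 19] → sum 50
[22, 19, 21] → sum 62
[19, 21, 25] → sum 65
[21, 25, 15] → sum 61
[25, 15, 11] → sum 51
[15, 11, 3] → sum 29
[11, 3, 19] → sum 33
[3, 19, 22] → sum 44
Least of these is 27.

27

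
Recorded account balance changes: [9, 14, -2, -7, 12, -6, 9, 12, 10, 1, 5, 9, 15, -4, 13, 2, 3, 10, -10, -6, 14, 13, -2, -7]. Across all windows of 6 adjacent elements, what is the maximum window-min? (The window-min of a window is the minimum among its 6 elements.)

1

[9, 14, -2, -7, 12, -6] → min -7
[14, -2, -7, 12, -6, 9] → min -7
[-2, -7, 12, -6, 9, 12] → min -7
[-7, 12, -6, 9, 12, 10] → min -7
[12, -6, 9, 12, 10, 1] → min -6
[-6, 9, 12, 10, 1, 5] → min -6
[9, 12, 10, 1, 5, 9] → min 1
[12, 10, 1, 5, 9, 15] → min 1
[10, 1, 5, 9, 15, -4] → min -4
[1, 5, 9, 15, -4, 13] → min -4
[5, 9, 15, -4, 13, 2] → min -4
[9, 15, -4, 13, 2, 3] → min -4
[15, -4, 13, 2, 3, 10] → min -4
[-4, 13, 2, 3, 10, -10] → min -10
[13, 2, 3, 10, -10, -6] → min -10
[2, 3, 10, -10, -6, 14] → min -10
[3, 10, -10, -6, 14, 13] → min -10
[10, -10, -6, 14, 13, -2] → min -10
[-10, -6, 14, 13, -2, -7] → min -10
Maximum of these is 1.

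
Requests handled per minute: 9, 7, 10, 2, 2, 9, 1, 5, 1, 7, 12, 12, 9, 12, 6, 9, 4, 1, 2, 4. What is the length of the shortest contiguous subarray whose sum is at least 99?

15

add 9: running sum 9 < 99
add 7: running sum 16 < 99
add 10: running sum 26 < 99
add 2: running sum 28 < 99
add 2: running sum 30 < 99
add 9: running sum 39 < 99
add 1: running sum 40 < 99
add 5: running sum 45 < 99
add 1: running sum 46 < 99
add 7: running sum 53 < 99
add 12: running sum 65 < 99
add 12: running sum 77 < 99
add 9: running sum 86 < 99
add 12: running sum 98 < 99
add 6: shortest ending here [9, 7, 10, 2, 2, 9, 1, 5, 1, 7, 12, 12, 9, 12, 6] sum 104, len 15
add 9: shortest ending here [7, 10, 2, 2, 9, 1, 5, 1, 7, 12, 12, 9, 12, 6, 9] sum 104, len 15
add 4: shortest ending here [10, 2, 2, 9, 1, 5, 1, 7, 12, 12, 9, 12, 6, 9, 4] sum 101, len 15
add 1: shortest ending here [10, 2, 2, 9, 1, 5, 1, 7, 12, 12, 9, 12, 6, 9, 4, 1] sum 102, len 16
add 2: shortest ending here [10, 2, 2, 9, 1, 5, 1, 7, 12, 12, 9, 12, 6, 9, 4, 1, 2] sum 104, len 17
add 4: shortest ending here [10, 2, 2, 9, 1, 5, 1, 7, 12, 12, 9, 12, 6, 9, 4, 1, 2, 4] sum 108, len 18
Shortest qualifying length: 15.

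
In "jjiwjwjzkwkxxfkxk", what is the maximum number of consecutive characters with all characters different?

4

add j: [j] len 1
add j (repeat j, move left end past it): [j] len 1
add i: [j, i] len 2
add w: [j, i, w] len 3
add j (repeat j, move left end past it): [i, w, j] len 3
add w (repeat w, move left end past it): [j, w] len 2
add j (repeat j, move left end past it): [w, j] len 2
add z: [w, j, z] len 3
add k: [w, j, z, k] len 4
add w (repeat w, move left end past it): [j, z, k, w] len 4
add k (repeat k, move left end past it): [w, k] len 2
add x: [w, k, x] len 3
add x (repeat x, move left end past it): [x] len 1
add f: [x, f] len 2
add k: [x, f, k] len 3
add x (repeat x, move left end past it): [f, k, x] len 3
add k (repeat k, move left end past it): [x, k] len 2
Longest all-distinct length: 4.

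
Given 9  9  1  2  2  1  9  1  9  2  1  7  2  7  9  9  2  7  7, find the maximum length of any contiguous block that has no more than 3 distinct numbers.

add 9: window [9] (1 distinct), len 1
add 9: window [9, 9] (1 distinct), len 2
add 1: window [9, 9, 1] (2 distinct), len 3
add 2: window [9, 9, 1, 2] (3 distinct), len 4
add 2: window [9, 9, 1, 2, 2] (3 distinct), len 5
add 1: window [9, 9, 1, 2, 2, 1] (3 distinct), len 6
add 9: window [9, 9, 1, 2, 2, 1, 9] (3 distinct), len 7
add 1: window [9, 9, 1, 2, 2, 1, 9, 1] (3 distinct), len 8
add 9: window [9, 9, 1, 2, 2, 1, 9, 1, 9] (3 distinct), len 9
add 2: window [9, 9, 1, 2, 2, 1, 9, 1, 9, 2] (3 distinct), len 10
add 1: window [9, 9, 1, 2, 2, 1, 9, 1, 9, 2, 1] (3 distinct), len 11
add 7: window [2, 1, 7] (3 distinct), len 3
add 2: window [2, 1, 7, 2] (3 distinct), len 4
add 7: window [2, 1, 7, 2, 7] (3 distinct), len 5
add 9: window [7, 2, 7, 9] (3 distinct), len 4
add 9: window [7, 2, 7, 9, 9] (3 distinct), len 5
add 2: window [7, 2, 7, 9, 9, 2] (3 distinct), len 6
add 7: window [7, 2, 7, 9, 9, 2, 7] (3 distinct), len 7
add 7: window [7, 2, 7, 9, 9, 2, 7, 7] (3 distinct), len 8
Longest length with ≤3 distinct: 11.

11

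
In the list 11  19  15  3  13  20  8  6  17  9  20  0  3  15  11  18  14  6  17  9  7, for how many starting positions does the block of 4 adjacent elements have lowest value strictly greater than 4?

9

11 19 15 3 → min 3
19 15 3 13 → min 3
15 3 13 20 → min 3
3 13 20 8 → min 3
13 20 8 6 → min 6  > 4 ✓
20 8 6 17 → min 6  > 4 ✓
8 6 17 9 → min 6  > 4 ✓
6 17 9 20 → min 6  > 4 ✓
17 9 20 0 → min 0
9 20 0 3 → min 0
20 0 3 15 → min 0
0 3 15 11 → min 0
3 15 11 18 → min 3
15 11 18 14 → min 11  > 4 ✓
11 18 14 6 → min 6  > 4 ✓
18 14 6 17 → min 6  > 4 ✓
14 6 17 9 → min 6  > 4 ✓
6 17 9 7 → min 6  > 4 ✓
9 windows satisfy the condition.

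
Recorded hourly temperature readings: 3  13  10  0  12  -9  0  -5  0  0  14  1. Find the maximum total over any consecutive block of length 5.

38

Each size-5 window and its sum:
[3, 13, 10, 0, 12] → sum 38
[13, 10, 0, 12, -9] → sum 26
[10, 0, 12, -9, 0] → sum 13
[0, 12, -9, 0, -5] → sum -2
[12, -9, 0, -5, 0] → sum -2
[-9, 0, -5, 0, 0] → sum -14
[0, -5, 0, 0, 14] → sum 9
[-5, 0, 0, 14, 1] → sum 10
Maximum of these is 38.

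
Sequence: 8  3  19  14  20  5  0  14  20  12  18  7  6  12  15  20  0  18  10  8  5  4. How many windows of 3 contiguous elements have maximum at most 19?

8 3 19 → max 19  ≤ 19 ✓
3 19 14 → max 19  ≤ 19 ✓
19 14 20 → max 20
14 20 5 → max 20
20 5 0 → max 20
5 0 14 → max 14  ≤ 19 ✓
0 14 20 → max 20
14 20 12 → max 20
20 12 18 → max 20
12 18 7 → max 18  ≤ 19 ✓
18 7 6 → max 18  ≤ 19 ✓
7 6 12 → max 12  ≤ 19 ✓
6 12 15 → max 15  ≤ 19 ✓
12 15 20 → max 20
15 20 0 → max 20
20 0 18 → max 20
0 18 10 → max 18  ≤ 19 ✓
18 10 8 → max 18  ≤ 19 ✓
10 8 5 → max 10  ≤ 19 ✓
8 5 4 → max 8  ≤ 19 ✓
11 windows satisfy the condition.

11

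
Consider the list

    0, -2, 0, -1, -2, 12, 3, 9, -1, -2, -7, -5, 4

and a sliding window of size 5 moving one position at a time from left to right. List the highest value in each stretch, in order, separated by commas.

0, 12, 12, 12, 12, 12, 9, 9, 4

[0, -2, 0, -1, -2] → max 0
[-2, 0, -1, -2, 12] → max 12
[0, -1, -2, 12, 3] → max 12
[-1, -2, 12, 3, 9] → max 12
[-2, 12, 3, 9, -1] → max 12
[12, 3, 9, -1, -2] → max 12
[3, 9, -1, -2, -7] → max 9
[9, -1, -2, -7, -5] → max 9
[-1, -2, -7, -5, 4] → max 4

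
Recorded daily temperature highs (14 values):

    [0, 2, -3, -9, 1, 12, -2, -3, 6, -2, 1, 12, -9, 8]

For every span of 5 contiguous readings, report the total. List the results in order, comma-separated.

[0, 2, -3, -9, 1] → sum -9
[2, -3, -9, 1, 12] → sum 3
[-3, -9, 1, 12, -2] → sum -1
[-9, 1, 12, -2, -3] → sum -1
[1, 12, -2, -3, 6] → sum 14
[12, -2, -3, 6, -2] → sum 11
[-2, -3, 6, -2, 1] → sum 0
[-3, 6, -2, 1, 12] → sum 14
[6, -2, 1, 12, -9] → sum 8
[-2, 1, 12, -9, 8] → sum 10

-9, 3, -1, -1, 14, 11, 0, 14, 8, 10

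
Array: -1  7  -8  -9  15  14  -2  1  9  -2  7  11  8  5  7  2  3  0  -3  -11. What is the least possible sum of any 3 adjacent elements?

[-1, 7, -8] → sum -2
[7, -8, -9] → sum -10
[-8, -9, 15] → sum -2
[-9, 15, 14] → sum 20
[15, 14, -2] → sum 27
[14, -2, 1] → sum 13
[-2, 1, 9] → sum 8
[1, 9, -2] → sum 8
[9, -2, 7] → sum 14
[-2, 7, 11] → sum 16
[7, 11, 8] → sum 26
[11, 8, 5] → sum 24
[8, 5, 7] → sum 20
[5, 7, 2] → sum 14
[7, 2, 3] → sum 12
[2, 3, 0] → sum 5
[3, 0, -3] → sum 0
[0, -3, -11] → sum -14
Least of these is -14.

-14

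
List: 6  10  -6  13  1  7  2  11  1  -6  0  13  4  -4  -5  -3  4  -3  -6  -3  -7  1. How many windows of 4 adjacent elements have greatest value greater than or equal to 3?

6 10 -6 13 → max 13  ≥ 3 ✓
10 -6 13 1 → max 13  ≥ 3 ✓
-6 13 1 7 → max 13  ≥ 3 ✓
13 1 7 2 → max 13  ≥ 3 ✓
1 7 2 11 → max 11  ≥ 3 ✓
7 2 11 1 → max 11  ≥ 3 ✓
2 11 1 -6 → max 11  ≥ 3 ✓
11 1 -6 0 → max 11  ≥ 3 ✓
1 -6 0 13 → max 13  ≥ 3 ✓
-6 0 13 4 → max 13  ≥ 3 ✓
0 13 4 -4 → max 13  ≥ 3 ✓
13 4 -4 -5 → max 13  ≥ 3 ✓
4 -4 -5 -3 → max 4  ≥ 3 ✓
-4 -5 -3 4 → max 4  ≥ 3 ✓
-5 -3 4 -3 → max 4  ≥ 3 ✓
-3 4 -3 -6 → max 4  ≥ 3 ✓
4 -3 -6 -3 → max 4  ≥ 3 ✓
-3 -6 -3 -7 → max -3
-6 -3 -7 1 → max 1
17 windows satisfy the condition.

17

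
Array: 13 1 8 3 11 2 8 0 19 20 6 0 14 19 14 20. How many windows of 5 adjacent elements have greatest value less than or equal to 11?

(13, 1, 8, 3, 11) → max 13
(1, 8, 3, 11, 2) → max 11  ≤ 11 ✓
(8, 3, 11, 2, 8) → max 11  ≤ 11 ✓
(3, 11, 2, 8, 0) → max 11  ≤ 11 ✓
(11, 2, 8, 0, 19) → max 19
(2, 8, 0, 19, 20) → max 20
(8, 0, 19, 20, 6) → max 20
(0, 19, 20, 6, 0) → max 20
(19, 20, 6, 0, 14) → max 20
(20, 6, 0, 14, 19) → max 20
(6, 0, 14, 19, 14) → max 19
(0, 14, 19, 14, 20) → max 20
3 windows satisfy the condition.

3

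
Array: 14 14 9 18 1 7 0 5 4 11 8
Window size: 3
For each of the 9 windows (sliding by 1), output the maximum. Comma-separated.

14, 18, 18, 18, 7, 7, 5, 11, 11

Sliding a size-3 window across the 11 values:
[14, 14, 9] → max 14
[14, 9, 18] → max 18
[9, 18, 1] → max 18
[18, 1, 7] → max 18
[1, 7, 0] → max 7
[7, 0, 5] → max 7
[0, 5, 4] → max 5
[5, 4, 11] → max 11
[4, 11, 8] → max 11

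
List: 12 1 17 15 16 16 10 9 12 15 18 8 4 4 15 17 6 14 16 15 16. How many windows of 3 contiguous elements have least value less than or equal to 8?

10

[12, 1, 17] → min 1  ≤ 8 ✓
[1, 17, 15] → min 1  ≤ 8 ✓
[17, 15, 16] → min 15
[15, 16, 16] → min 15
[16, 16, 10] → min 10
[16, 10, 9] → min 9
[10, 9, 12] → min 9
[9, 12, 15] → min 9
[12, 15, 18] → min 12
[15, 18, 8] → min 8  ≤ 8 ✓
[18, 8, 4] → min 4  ≤ 8 ✓
[8, 4, 4] → min 4  ≤ 8 ✓
[4, 4, 15] → min 4  ≤ 8 ✓
[4, 15, 17] → min 4  ≤ 8 ✓
[15, 17, 6] → min 6  ≤ 8 ✓
[17, 6, 14] → min 6  ≤ 8 ✓
[6, 14, 16] → min 6  ≤ 8 ✓
[14, 16, 15] → min 14
[16, 15, 16] → min 15
10 windows satisfy the condition.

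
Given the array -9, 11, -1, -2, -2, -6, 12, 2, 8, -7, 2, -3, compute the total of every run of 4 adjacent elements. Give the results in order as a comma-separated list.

[-9, 11, -1, -2] → sum -1
[11, -1, -2, -2] → sum 6
[-1, -2, -2, -6] → sum -11
[-2, -2, -6, 12] → sum 2
[-2, -6, 12, 2] → sum 6
[-6, 12, 2, 8] → sum 16
[12, 2, 8, -7] → sum 15
[2, 8, -7, 2] → sum 5
[8, -7, 2, -3] → sum 0

-1, 6, -11, 2, 6, 16, 15, 5, 0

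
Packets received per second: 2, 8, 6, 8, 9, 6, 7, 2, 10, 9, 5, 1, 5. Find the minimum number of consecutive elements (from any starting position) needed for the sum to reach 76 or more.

12

add 2: running sum 2 < 76
add 8: running sum 10 < 76
add 6: running sum 16 < 76
add 8: running sum 24 < 76
add 9: running sum 33 < 76
add 6: running sum 39 < 76
add 7: running sum 46 < 76
add 2: running sum 48 < 76
add 10: running sum 58 < 76
add 9: running sum 67 < 76
add 5: running sum 72 < 76
add 1: running sum 73 < 76
add 5: shortest ending here [8, 6, 8, 9, 6, 7, 2, 10, 9, 5, 1, 5] sum 76, len 12
Shortest qualifying length: 12.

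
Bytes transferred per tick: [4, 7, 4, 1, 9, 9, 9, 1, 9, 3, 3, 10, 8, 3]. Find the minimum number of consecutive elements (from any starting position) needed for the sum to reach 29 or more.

Extend right; whenever the sum reaches 29, record the length and shrink from the left:
add 4: running sum 4 < 29
add 7: running sum 11 < 29
add 4: running sum 15 < 29
add 1: running sum 16 < 29
add 9: running sum 25 < 29
end 5: [7, 4, 1, 9, 9] sum 30, len 5
end 6: [4, 1, 9, 9, 9] sum 32, len 5
end 7: [1, 9, 9, 9, 1] sum 29, len 5
end 8: [9, 9, 9, 1, 9] sum 37, len 5
end 9: [9, 9, 1, 9, 3] sum 31, len 5
end 10: [9, 9, 1, 9, 3, 3] sum 34, len 6
end 11: [9, 1, 9, 3, 3, 10] sum 35, len 6
end 12: [9, 3, 3, 10, 8] sum 33, len 5
end 13: [9, 3, 3, 10, 8, 3] sum 36, len 6
Shortest qualifying length: 5.

5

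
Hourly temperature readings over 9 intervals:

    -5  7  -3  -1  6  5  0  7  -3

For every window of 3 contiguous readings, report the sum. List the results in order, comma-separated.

-1, 3, 2, 10, 11, 12, 4

[-5, 7, -3] → sum -1
[7, -3, -1] → sum 3
[-3, -1, 6] → sum 2
[-1, 6, 5] → sum 10
[6, 5, 0] → sum 11
[5, 0, 7] → sum 12
[0, 7, -3] → sum 4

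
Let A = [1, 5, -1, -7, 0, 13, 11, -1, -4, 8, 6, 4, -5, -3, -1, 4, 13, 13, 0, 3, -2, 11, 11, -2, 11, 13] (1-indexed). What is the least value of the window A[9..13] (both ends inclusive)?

Elements at indices 9..13: -4, 8, 6, 4, -5
min(-4, 8, 6, 4, -5) = -5

-5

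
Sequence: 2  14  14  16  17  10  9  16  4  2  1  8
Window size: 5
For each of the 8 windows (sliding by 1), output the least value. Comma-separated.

2, 10, 9, 9, 4, 2, 1, 1

Sliding a size-5 window across the 12 values:
[2, 14, 14, 16, 17] → min 2
[14, 14, 16, 17, 10] → min 10
[14, 16, 17, 10, 9] → min 9
[16, 17, 10, 9, 16] → min 9
[17, 10, 9, 16, 4] → min 4
[10, 9, 16, 4, 2] → min 2
[9, 16, 4, 2, 1] → min 1
[16, 4, 2, 1, 8] → min 1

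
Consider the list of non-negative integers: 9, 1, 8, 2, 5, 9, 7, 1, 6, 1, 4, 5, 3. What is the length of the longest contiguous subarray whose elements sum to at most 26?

[9] sum 9 len 1
[9, 1] sum 10 len 2
[9, 1, 8] sum 18 len 3
[9, 1, 8, 2] sum 20 len 4
[9, 1, 8, 2, 5] sum 25 len 5
[1, 8, 2, 5, 9] sum 25 len 5
[2, 5, 9, 7] sum 23 len 4
[2, 5, 9, 7, 1] sum 24 len 5
[9, 7, 1, 6] sum 23 len 4
[9, 7, 1, 6, 1] sum 24 len 5
[7, 1, 6, 1, 4] sum 19 len 5
[7, 1, 6, 1, 4, 5] sum 24 len 6
[1, 6, 1, 4, 5, 3] sum 20 len 6
Longest length seen: 6.

6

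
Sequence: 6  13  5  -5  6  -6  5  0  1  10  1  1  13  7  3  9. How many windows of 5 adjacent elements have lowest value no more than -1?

[6, 13, 5, -5, 6] → min -5  ≤ -1 ✓
[13, 5, -5, 6, -6] → min -6  ≤ -1 ✓
[5, -5, 6, -6, 5] → min -6  ≤ -1 ✓
[-5, 6, -6, 5, 0] → min -6  ≤ -1 ✓
[6, -6, 5, 0, 1] → min -6  ≤ -1 ✓
[-6, 5, 0, 1, 10] → min -6  ≤ -1 ✓
[5, 0, 1, 10, 1] → min 0
[0, 1, 10, 1, 1] → min 0
[1, 10, 1, 1, 13] → min 1
[10, 1, 1, 13, 7] → min 1
[1, 1, 13, 7, 3] → min 1
[1, 13, 7, 3, 9] → min 1
6 windows satisfy the condition.

6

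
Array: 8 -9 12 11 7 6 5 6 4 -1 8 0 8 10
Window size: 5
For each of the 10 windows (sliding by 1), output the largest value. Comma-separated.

(8, -9, 12, 11, 7) → max 12
(-9, 12, 11, 7, 6) → max 12
(12, 11, 7, 6, 5) → max 12
(11, 7, 6, 5, 6) → max 11
(7, 6, 5, 6, 4) → max 7
(6, 5, 6, 4, -1) → max 6
(5, 6, 4, -1, 8) → max 8
(6, 4, -1, 8, 0) → max 8
(4, -1, 8, 0, 8) → max 8
(-1, 8, 0, 8, 10) → max 10

12, 12, 12, 11, 7, 6, 8, 8, 8, 10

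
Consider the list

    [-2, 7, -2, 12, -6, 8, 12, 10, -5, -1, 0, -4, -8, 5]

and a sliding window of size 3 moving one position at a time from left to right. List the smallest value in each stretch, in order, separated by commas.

-2, -2, -6, -6, -6, 8, -5, -5, -5, -4, -8, -8

[-2, 7, -2] → min -2
[7, -2, 12] → min -2
[-2, 12, -6] → min -6
[12, -6, 8] → min -6
[-6, 8, 12] → min -6
[8, 12, 10] → min 8
[12, 10, -5] → min -5
[10, -5, -1] → min -5
[-5, -1, 0] → min -5
[-1, 0, -4] → min -4
[0, -4, -8] → min -8
[-4, -8, 5] → min -8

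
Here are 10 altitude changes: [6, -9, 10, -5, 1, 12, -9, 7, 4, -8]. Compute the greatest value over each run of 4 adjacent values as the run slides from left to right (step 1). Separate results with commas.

6 -9 10 -5 → max 10
-9 10 -5 1 → max 10
10 -5 1 12 → max 12
-5 1 12 -9 → max 12
1 12 -9 7 → max 12
12 -9 7 4 → max 12
-9 7 4 -8 → max 7

10, 10, 12, 12, 12, 12, 7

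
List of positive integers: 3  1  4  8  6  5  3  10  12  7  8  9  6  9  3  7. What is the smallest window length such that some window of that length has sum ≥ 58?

add 3: running sum 3 < 58
add 1: running sum 4 < 58
add 4: running sum 8 < 58
add 8: running sum 16 < 58
add 6: running sum 22 < 58
add 5: running sum 27 < 58
add 3: running sum 30 < 58
add 10: running sum 40 < 58
add 12: running sum 52 < 58
end 9: [3, 1, 4, 8, 6, 5, 3, 10, 12, 7] sum 59, len 10
end 10: [8, 6, 5, 3, 10, 12, 7, 8] sum 59, len 8
end 11: [6, 5, 3, 10, 12, 7, 8, 9] sum 60, len 8
end 12: [5, 3, 10, 12, 7, 8, 9, 6] sum 60, len 8
end 13: [10, 12, 7, 8, 9, 6, 9] sum 61, len 7
end 14: [10, 12, 7, 8, 9, 6, 9, 3] sum 64, len 8
end 15: [12, 7, 8, 9, 6, 9, 3, 7] sum 61, len 8
Shortest qualifying length: 7.

7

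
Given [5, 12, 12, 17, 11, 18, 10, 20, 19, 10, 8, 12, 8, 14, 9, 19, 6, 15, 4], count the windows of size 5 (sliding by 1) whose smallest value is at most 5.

2

[5, 12, 12, 17, 11] → min 5  ≤ 5 ✓
[12, 12, 17, 11, 18] → min 11
[12, 17, 11, 18, 10] → min 10
[17, 11, 18, 10, 20] → min 10
[11, 18, 10, 20, 19] → min 10
[18, 10, 20, 19, 10] → min 10
[10, 20, 19, 10, 8] → min 8
[20, 19, 10, 8, 12] → min 8
[19, 10, 8, 12, 8] → min 8
[10, 8, 12, 8, 14] → min 8
[8, 12, 8, 14, 9] → min 8
[12, 8, 14, 9, 19] → min 8
[8, 14, 9, 19, 6] → min 6
[14, 9, 19, 6, 15] → min 6
[9, 19, 6, 15, 4] → min 4  ≤ 5 ✓
2 windows satisfy the condition.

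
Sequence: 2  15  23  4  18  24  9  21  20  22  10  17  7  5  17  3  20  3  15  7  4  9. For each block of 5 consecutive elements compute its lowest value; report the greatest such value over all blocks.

Window mins for each of the 18 positions:
(2, 15, 23, 4, 18) → min 2
(15, 23, 4, 18, 24) → min 4
(23, 4, 18, 24, 9) → min 4
(4, 18, 24, 9, 21) → min 4
(18, 24, 9, 21, 20) → min 9
(24, 9, 21, 20, 22) → min 9
(9, 21, 20, 22, 10) → min 9
(21, 20, 22, 10, 17) → min 10
(20, 22, 10, 17, 7) → min 7
(22, 10, 17, 7, 5) → min 5
(10, 17, 7, 5, 17) → min 5
(17, 7, 5, 17, 3) → min 3
(7, 5, 17, 3, 20) → min 3
(5, 17, 3, 20, 3) → min 3
(17, 3, 20, 3, 15) → min 3
(3, 20, 3, 15, 7) → min 3
(20, 3, 15, 7, 4) → min 3
(3, 15, 7, 4, 9) → min 3
Greatest of these is 10.

10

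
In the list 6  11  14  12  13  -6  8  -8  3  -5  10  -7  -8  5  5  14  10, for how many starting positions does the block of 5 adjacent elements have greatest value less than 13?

[6, 11, 14, 12, 13] → max 14
[11, 14, 12, 13, -6] → max 14
[14, 12, 13, -6, 8] → max 14
[12, 13, -6, 8, -8] → max 13
[13, -6, 8, -8, 3] → max 13
[-6, 8, -8, 3, -5] → max 8  < 13 ✓
[8, -8, 3, -5, 10] → max 10  < 13 ✓
[-8, 3, -5, 10, -7] → max 10  < 13 ✓
[3, -5, 10, -7, -8] → max 10  < 13 ✓
[-5, 10, -7, -8, 5] → max 10  < 13 ✓
[10, -7, -8, 5, 5] → max 10  < 13 ✓
[-7, -8, 5, 5, 14] → max 14
[-8, 5, 5, 14, 10] → max 14
6 windows satisfy the condition.

6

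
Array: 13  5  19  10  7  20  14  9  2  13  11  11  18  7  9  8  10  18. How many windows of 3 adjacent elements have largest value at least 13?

14

[13, 5, 19] → max 19  ≥ 13 ✓
[5, 19, 10] → max 19  ≥ 13 ✓
[19, 10, 7] → max 19  ≥ 13 ✓
[10, 7, 20] → max 20  ≥ 13 ✓
[7, 20, 14] → max 20  ≥ 13 ✓
[20, 14, 9] → max 20  ≥ 13 ✓
[14, 9, 2] → max 14  ≥ 13 ✓
[9, 2, 13] → max 13  ≥ 13 ✓
[2, 13, 11] → max 13  ≥ 13 ✓
[13, 11, 11] → max 13  ≥ 13 ✓
[11, 11, 18] → max 18  ≥ 13 ✓
[11, 18, 7] → max 18  ≥ 13 ✓
[18, 7, 9] → max 18  ≥ 13 ✓
[7, 9, 8] → max 9
[9, 8, 10] → max 10
[8, 10, 18] → max 18  ≥ 13 ✓
14 windows satisfy the condition.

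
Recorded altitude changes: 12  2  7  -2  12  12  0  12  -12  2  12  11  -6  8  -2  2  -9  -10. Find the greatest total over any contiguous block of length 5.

34

Window sums for each of the 14 positions:
12 2 7 -2 12 → sum 31
2 7 -2 12 12 → sum 31
7 -2 12 12 0 → sum 29
-2 12 12 0 12 → sum 34
12 12 0 12 -12 → sum 24
12 0 12 -12 2 → sum 14
0 12 -12 2 12 → sum 14
12 -12 2 12 11 → sum 25
-12 2 12 11 -6 → sum 7
2 12 11 -6 8 → sum 27
12 11 -6 8 -2 → sum 23
11 -6 8 -2 2 → sum 13
-6 8 -2 2 -9 → sum -7
8 -2 2 -9 -10 → sum -11
Greatest of these is 34.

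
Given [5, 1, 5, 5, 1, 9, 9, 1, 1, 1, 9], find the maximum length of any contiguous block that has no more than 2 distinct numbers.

add 5: window [5] (1 distinct), len 1
add 1: window [5, 1] (2 distinct), len 2
add 5: window [5, 1, 5] (2 distinct), len 3
add 5: window [5, 1, 5, 5] (2 distinct), len 4
add 1: window [5, 1, 5, 5, 1] (2 distinct), len 5
add 9: window [1, 9] (2 distinct), len 2
add 9: window [1, 9, 9] (2 distinct), len 3
add 1: window [1, 9, 9, 1] (2 distinct), len 4
add 1: window [1, 9, 9, 1, 1] (2 distinct), len 5
add 1: window [1, 9, 9, 1, 1, 1] (2 distinct), len 6
add 9: window [1, 9, 9, 1, 1, 1, 9] (2 distinct), len 7
Longest length with ≤2 distinct: 7.

7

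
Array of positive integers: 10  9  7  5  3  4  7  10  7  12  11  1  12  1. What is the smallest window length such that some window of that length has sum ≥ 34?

add 10: running sum 10 < 34
add 9: running sum 19 < 34
add 7: running sum 26 < 34
add 5: running sum 31 < 34
end 4: [10, 9, 7, 5, 3] sum 34, len 5
end 5: [10, 9, 7, 5, 3, 4] sum 38, len 6
end 6: [9, 7, 5, 3, 4, 7] sum 35, len 6
end 7: [7, 5, 3, 4, 7, 10] sum 36, len 6
end 8: [5, 3, 4, 7, 10, 7] sum 36, len 6
end 9: [7, 10, 7, 12] sum 36, len 4
end 10: [10, 7, 12, 11] sum 40, len 4
end 11: [10, 7, 12, 11, 1] sum 41, len 5
end 12: [12, 11, 1, 12] sum 36, len 4
end 13: [12, 11, 1, 12, 1] sum 37, len 5
Shortest qualifying length: 4.

4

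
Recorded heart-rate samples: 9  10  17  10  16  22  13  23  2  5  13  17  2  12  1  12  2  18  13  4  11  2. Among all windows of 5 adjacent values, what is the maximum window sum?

84

(9, 10, 17, 10, 16) → sum 62
(10, 17, 10, 16, 22) → sum 75
(17, 10, 16, 22, 13) → sum 78
(10, 16, 22, 13, 23) → sum 84
(16, 22, 13, 23, 2) → sum 76
(22, 13, 23, 2, 5) → sum 65
(13, 23, 2, 5, 13) → sum 56
(23, 2, 5, 13, 17) → sum 60
(2, 5, 13, 17, 2) → sum 39
(5, 13, 17, 2, 12) → sum 49
(13, 17, 2, 12, 1) → sum 45
(17, 2, 12, 1, 12) → sum 44
(2, 12, 1, 12, 2) → sum 29
(12, 1, 12, 2, 18) → sum 45
(1, 12, 2, 18, 13) → sum 46
(12, 2, 18, 13, 4) → sum 49
(2, 18, 13, 4, 11) → sum 48
(18, 13, 4, 11, 2) → sum 48
Maximum of these is 84.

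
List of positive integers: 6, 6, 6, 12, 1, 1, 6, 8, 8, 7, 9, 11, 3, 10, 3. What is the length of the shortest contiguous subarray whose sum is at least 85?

13

add 6: running sum 6 < 85
add 6: running sum 12 < 85
add 6: running sum 18 < 85
add 12: running sum 30 < 85
add 1: running sum 31 < 85
add 1: running sum 32 < 85
add 6: running sum 38 < 85
add 8: running sum 46 < 85
add 8: running sum 54 < 85
add 7: running sum 61 < 85
add 9: running sum 70 < 85
add 11: running sum 81 < 85
add 3: running sum 84 < 85
add 10: shortest ending here [6, 6, 12, 1, 1, 6, 8, 8, 7, 9, 11, 3, 10] sum 88, len 13
add 3: shortest ending here [6, 12, 1, 1, 6, 8, 8, 7, 9, 11, 3, 10, 3] sum 85, len 13
Shortest qualifying length: 13.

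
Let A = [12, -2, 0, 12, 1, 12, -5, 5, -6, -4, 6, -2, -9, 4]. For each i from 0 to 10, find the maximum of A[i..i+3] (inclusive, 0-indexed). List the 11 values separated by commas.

(12, -2, 0, 12) → max 12
(-2, 0, 12, 1) → max 12
(0, 12, 1, 12) → max 12
(12, 1, 12, -5) → max 12
(1, 12, -5, 5) → max 12
(12, -5, 5, -6) → max 12
(-5, 5, -6, -4) → max 5
(5, -6, -4, 6) → max 6
(-6, -4, 6, -2) → max 6
(-4, 6, -2, -9) → max 6
(6, -2, -9, 4) → max 6

12, 12, 12, 12, 12, 12, 5, 6, 6, 6, 6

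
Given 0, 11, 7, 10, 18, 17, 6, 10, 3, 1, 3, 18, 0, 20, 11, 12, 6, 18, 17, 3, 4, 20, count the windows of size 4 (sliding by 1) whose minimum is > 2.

0 11 7 10 → min 0
11 7 10 18 → min 7  > 2 ✓
7 10 18 17 → min 7  > 2 ✓
10 18 17 6 → min 6  > 2 ✓
18 17 6 10 → min 6  > 2 ✓
17 6 10 3 → min 3  > 2 ✓
6 10 3 1 → min 1
10 3 1 3 → min 1
3 1 3 18 → min 1
1 3 18 0 → min 0
3 18 0 20 → min 0
18 0 20 11 → min 0
0 20 11 12 → min 0
20 11 12 6 → min 6  > 2 ✓
11 12 6 18 → min 6  > 2 ✓
12 6 18 17 → min 6  > 2 ✓
6 18 17 3 → min 3  > 2 ✓
18 17 3 4 → min 3  > 2 ✓
17 3 4 20 → min 3  > 2 ✓
11 windows satisfy the condition.

11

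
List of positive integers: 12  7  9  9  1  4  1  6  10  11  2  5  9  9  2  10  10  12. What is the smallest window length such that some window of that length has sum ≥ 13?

2

add 12: running sum 12 < 13
add 7: shortest ending here [12, 7] sum 19, len 2
add 9: shortest ending here [7, 9] sum 16, len 2
add 9: shortest ending here [9, 9] sum 18, len 2
add 1: shortest ending here [9, 9, 1] sum 19, len 3
add 4: shortest ending here [9, 1, 4] sum 14, len 3
add 1: shortest ending here [9, 1, 4, 1] sum 15, len 4
add 6: shortest ending here [9, 1, 4, 1, 6] sum 21, len 5
add 10: shortest ending here [6, 10] sum 16, len 2
add 11: shortest ending here [10, 11] sum 21, len 2
add 2: shortest ending here [11, 2] sum 13, len 2
add 5: shortest ending here [11, 2, 5] sum 18, len 3
add 9: shortest ending here [5, 9] sum 14, len 2
add 9: shortest ending here [9, 9] sum 18, len 2
add 2: shortest ending here [9, 9, 2] sum 20, len 3
add 10: shortest ending here [9, 2, 10] sum 21, len 3
add 10: shortest ending here [10, 10] sum 20, len 2
add 12: shortest ending here [10, 12] sum 22, len 2
Shortest qualifying length: 2.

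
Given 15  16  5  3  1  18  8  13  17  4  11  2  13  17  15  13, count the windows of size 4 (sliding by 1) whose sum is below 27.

[15, 16, 5, 3] → sum 39
[16, 5, 3, 1] → sum 25  < 27 ✓
[5, 3, 1, 18] → sum 27
[3, 1, 18, 8] → sum 30
[1, 18, 8, 13] → sum 40
[18, 8, 13, 17] → sum 56
[8, 13, 17, 4] → sum 42
[13, 17, 4, 11] → sum 45
[17, 4, 11, 2] → sum 34
[4, 11, 2, 13] → sum 30
[11, 2, 13, 17] → sum 43
[2, 13, 17, 15] → sum 47
[13, 17, 15, 13] → sum 58
1 window satisfy the condition.

1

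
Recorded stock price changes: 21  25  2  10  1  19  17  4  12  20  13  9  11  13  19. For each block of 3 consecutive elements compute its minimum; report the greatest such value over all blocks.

12

[21, 25, 2] → min 2
[25, 2, 10] → min 2
[2, 10, 1] → min 1
[10, 1, 19] → min 1
[1, 19, 17] → min 1
[19, 17, 4] → min 4
[17, 4, 12] → min 4
[4, 12, 20] → min 4
[12, 20, 13] → min 12
[20, 13, 9] → min 9
[13, 9, 11] → min 9
[9, 11, 13] → min 9
[11, 13, 19] → min 11
Greatest of these is 12.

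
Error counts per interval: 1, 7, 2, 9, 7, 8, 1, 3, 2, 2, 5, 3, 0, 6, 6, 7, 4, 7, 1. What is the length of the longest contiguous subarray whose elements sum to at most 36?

10

add 1: [1] sum 1, len 1
add 7: [1, 7] sum 8, len 2
add 2: [1, 7, 2] sum 10, len 3
add 9: [1, 7, 2, 9] sum 19, len 4
add 7: [1, 7, 2, 9, 7] sum 26, len 5
add 8: [1, 7, 2, 9, 7, 8] sum 34, len 6
add 1: [1, 7, 2, 9, 7, 8, 1] sum 35, len 7
add 3: [2, 9, 7, 8, 1, 3] sum 30, len 6
add 2: [2, 9, 7, 8, 1, 3, 2] sum 32, len 7
add 2: [2, 9, 7, 8, 1, 3, 2, 2] sum 34, len 8
add 5: [7, 8, 1, 3, 2, 2, 5] sum 28, len 7
add 3: [7, 8, 1, 3, 2, 2, 5, 3] sum 31, len 8
add 0: [7, 8, 1, 3, 2, 2, 5, 3, 0] sum 31, len 9
add 6: [8, 1, 3, 2, 2, 5, 3, 0, 6] sum 30, len 9
add 6: [8, 1, 3, 2, 2, 5, 3, 0, 6, 6] sum 36, len 10
add 7: [1, 3, 2, 2, 5, 3, 0, 6, 6, 7] sum 35, len 10
add 4: [2, 2, 5, 3, 0, 6, 6, 7, 4] sum 35, len 9
add 7: [3, 0, 6, 6, 7, 4, 7] sum 33, len 7
add 1: [3, 0, 6, 6, 7, 4, 7, 1] sum 34, len 8
Longest length seen: 10.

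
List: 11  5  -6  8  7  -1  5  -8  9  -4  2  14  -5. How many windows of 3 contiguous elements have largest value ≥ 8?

9

(11, 5, -6) → max 11  ≥ 8 ✓
(5, -6, 8) → max 8  ≥ 8 ✓
(-6, 8, 7) → max 8  ≥ 8 ✓
(8, 7, -1) → max 8  ≥ 8 ✓
(7, -1, 5) → max 7
(-1, 5, -8) → max 5
(5, -8, 9) → max 9  ≥ 8 ✓
(-8, 9, -4) → max 9  ≥ 8 ✓
(9, -4, 2) → max 9  ≥ 8 ✓
(-4, 2, 14) → max 14  ≥ 8 ✓
(2, 14, -5) → max 14  ≥ 8 ✓
9 windows satisfy the condition.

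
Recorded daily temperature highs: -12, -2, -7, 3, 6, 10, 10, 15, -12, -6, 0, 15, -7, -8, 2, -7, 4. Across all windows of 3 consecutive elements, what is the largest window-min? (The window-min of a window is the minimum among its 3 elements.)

10

[-12, -2, -7] → min -12
[-2, -7, 3] → min -7
[-7, 3, 6] → min -7
[3, 6, 10] → min 3
[6, 10, 10] → min 6
[10, 10, 15] → min 10
[10, 15, -12] → min -12
[15, -12, -6] → min -12
[-12, -6, 0] → min -12
[-6, 0, 15] → min -6
[0, 15, -7] → min -7
[15, -7, -8] → min -8
[-7, -8, 2] → min -8
[-8, 2, -7] → min -8
[2, -7, 4] → min -7
Largest of these is 10.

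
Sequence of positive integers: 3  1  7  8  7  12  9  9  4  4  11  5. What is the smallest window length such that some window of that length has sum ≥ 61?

8

Extend right; whenever the sum reaches 61, record the length and shrink from the left:
add 3: running sum 3 < 61
add 1: running sum 4 < 61
add 7: running sum 11 < 61
add 8: running sum 19 < 61
add 7: running sum 26 < 61
add 12: running sum 38 < 61
add 9: running sum 47 < 61
add 9: running sum 56 < 61
add 4: running sum 60 < 61
add 4: shortest ending here [1, 7, 8, 7, 12, 9, 9, 4, 4] sum 61, len 9
add 11: shortest ending here [8, 7, 12, 9, 9, 4, 4, 11] sum 64, len 8
add 5: shortest ending here [7, 12, 9, 9, 4, 4, 11, 5] sum 61, len 8
Shortest qualifying length: 8.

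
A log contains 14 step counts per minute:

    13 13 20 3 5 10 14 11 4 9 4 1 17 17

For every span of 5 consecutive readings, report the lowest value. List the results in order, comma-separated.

13 13 20 3 5 → min 3
13 20 3 5 10 → min 3
20 3 5 10 14 → min 3
3 5 10 14 11 → min 3
5 10 14 11 4 → min 4
10 14 11 4 9 → min 4
14 11 4 9 4 → min 4
11 4 9 4 1 → min 1
4 9 4 1 17 → min 1
9 4 1 17 17 → min 1

3, 3, 3, 3, 4, 4, 4, 1, 1, 1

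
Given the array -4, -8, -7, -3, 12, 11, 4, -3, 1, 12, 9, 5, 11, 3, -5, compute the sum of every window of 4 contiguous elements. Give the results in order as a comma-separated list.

Sliding a size-4 window across the 15 values:
-4 -8 -7 -3 → sum -22
-8 -7 -3 12 → sum -6
-7 -3 12 11 → sum 13
-3 12 11 4 → sum 24
12 11 4 -3 → sum 24
11 4 -3 1 → sum 13
4 -3 1 12 → sum 14
-3 1 12 9 → sum 19
1 12 9 5 → sum 27
12 9 5 11 → sum 37
9 5 11 3 → sum 28
5 11 3 -5 → sum 14

-22, -6, 13, 24, 24, 13, 14, 19, 27, 37, 28, 14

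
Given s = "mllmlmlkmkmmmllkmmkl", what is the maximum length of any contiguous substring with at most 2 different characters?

7

Extend right; when distinct count exceeds 2, shrink from the left:
add m: window [m] (1 distinct), len 1
add l: window [m, l] (2 distinct), len 2
add l: window [m, l, l] (2 distinct), len 3
add m: window [m, l, l, m] (2 distinct), len 4
add l: window [m, l, l, m, l] (2 distinct), len 5
add m: window [m, l, l, m, l, m] (2 distinct), len 6
add l: window [m, l, l, m, l, m, l] (2 distinct), len 7
add k: window [l, k] (2 distinct), len 2
add m: window [k, m] (2 distinct), len 2
add k: window [k, m, k] (2 distinct), len 3
add m: window [k, m, k, m] (2 distinct), len 4
add m: window [k, m, k, m, m] (2 distinct), len 5
add m: window [k, m, k, m, m, m] (2 distinct), len 6
add l: window [m, m, m, l] (2 distinct), len 4
add l: window [m, m, m, l, l] (2 distinct), len 5
add k: window [l, l, k] (2 distinct), len 3
add m: window [k, m] (2 distinct), len 2
add m: window [k, m, m] (2 distinct), len 3
add k: window [k, m, m, k] (2 distinct), len 4
add l: window [k, l] (2 distinct), len 2
Longest length with ≤2 distinct: 7.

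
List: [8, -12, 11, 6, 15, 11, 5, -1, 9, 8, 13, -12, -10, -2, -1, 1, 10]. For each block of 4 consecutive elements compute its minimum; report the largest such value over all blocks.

8 -12 11 6 → min -12
-12 11 6 15 → min -12
11 6 15 11 → min 6
6 15 11 5 → min 5
15 11 5 -1 → min -1
11 5 -1 9 → min -1
5 -1 9 8 → min -1
-1 9 8 13 → min -1
9 8 13 -12 → min -12
8 13 -12 -10 → min -12
13 -12 -10 -2 → min -12
-12 -10 -2 -1 → min -12
-10 -2 -1 1 → min -10
-2 -1 1 10 → min -2
Largest of these is 6.

6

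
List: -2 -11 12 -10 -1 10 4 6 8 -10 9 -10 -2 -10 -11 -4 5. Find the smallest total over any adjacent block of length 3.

-25

[-2, -11, 12] → sum -1
[-11, 12, -10] → sum -9
[12, -10, -1] → sum 1
[-10, -1, 10] → sum -1
[-1, 10, 4] → sum 13
[10, 4, 6] → sum 20
[4, 6, 8] → sum 18
[6, 8, -10] → sum 4
[8, -10, 9] → sum 7
[-10, 9, -10] → sum -11
[9, -10, -2] → sum -3
[-10, -2, -10] → sum -22
[-2, -10, -11] → sum -23
[-10, -11, -4] → sum -25
[-11, -4, 5] → sum -10
Smallest of these is -25.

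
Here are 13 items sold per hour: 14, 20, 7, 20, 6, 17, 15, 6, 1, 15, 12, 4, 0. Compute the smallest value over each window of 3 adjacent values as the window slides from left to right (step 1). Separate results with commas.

14 20 7 → min 7
20 7 20 → min 7
7 20 6 → min 6
20 6 17 → min 6
6 17 15 → min 6
17 15 6 → min 6
15 6 1 → min 1
6 1 15 → min 1
1 15 12 → min 1
15 12 4 → min 4
12 4 0 → min 0

7, 7, 6, 6, 6, 6, 1, 1, 1, 4, 0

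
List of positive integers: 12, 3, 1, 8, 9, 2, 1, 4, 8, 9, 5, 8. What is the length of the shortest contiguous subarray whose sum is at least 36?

7

add 12: running sum 12 < 36
add 3: running sum 15 < 36
add 1: running sum 16 < 36
add 8: running sum 24 < 36
add 9: running sum 33 < 36
add 2: running sum 35 < 36
add 1: shortest ending here [12, 3, 1, 8, 9, 2, 1] sum 36, len 7
add 4: shortest ending here [12, 3, 1, 8, 9, 2, 1, 4] sum 40, len 8
add 8: shortest ending here [3, 1, 8, 9, 2, 1, 4, 8] sum 36, len 8
add 9: shortest ending here [8, 9, 2, 1, 4, 8, 9] sum 41, len 7
add 5: shortest ending here [9, 2, 1, 4, 8, 9, 5] sum 38, len 7
add 8: shortest ending here [2, 1, 4, 8, 9, 5, 8] sum 37, len 7
Shortest qualifying length: 7.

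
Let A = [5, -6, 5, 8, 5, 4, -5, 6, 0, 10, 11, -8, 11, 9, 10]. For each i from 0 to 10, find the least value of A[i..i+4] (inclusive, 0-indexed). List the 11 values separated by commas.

-6, -6, -5, -5, -5, -5, -5, -8, -8, -8, -8

Sliding a size-5 window across the 15 values:
[5, -6, 5, 8, 5] → min -6
[-6, 5, 8, 5, 4] → min -6
[5, 8, 5, 4, -5] → min -5
[8, 5, 4, -5, 6] → min -5
[5, 4, -5, 6, 0] → min -5
[4, -5, 6, 0, 10] → min -5
[-5, 6, 0, 10, 11] → min -5
[6, 0, 10, 11, -8] → min -8
[0, 10, 11, -8, 11] → min -8
[10, 11, -8, 11, 9] → min -8
[11, -8, 11, 9, 10] → min -8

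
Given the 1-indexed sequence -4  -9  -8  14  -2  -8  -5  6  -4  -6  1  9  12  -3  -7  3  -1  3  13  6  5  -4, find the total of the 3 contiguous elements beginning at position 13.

Elements at indices 13..15: 12, -3, -7
sum(12, -3, -7) = 2

2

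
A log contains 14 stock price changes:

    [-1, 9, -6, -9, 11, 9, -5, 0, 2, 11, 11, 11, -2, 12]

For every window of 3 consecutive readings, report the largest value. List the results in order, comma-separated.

9, 9, 11, 11, 11, 9, 2, 11, 11, 11, 11, 12

[-1, 9, -6] → max 9
[9, -6, -9] → max 9
[-6, -9, 11] → max 11
[-9, 11, 9] → max 11
[11, 9, -5] → max 11
[9, -5, 0] → max 9
[-5, 0, 2] → max 2
[0, 2, 11] → max 11
[2, 11, 11] → max 11
[11, 11, 11] → max 11
[11, 11, -2] → max 11
[11, -2, 12] → max 12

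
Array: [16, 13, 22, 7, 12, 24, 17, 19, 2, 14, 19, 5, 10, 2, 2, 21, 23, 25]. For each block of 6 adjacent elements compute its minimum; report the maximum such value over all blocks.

7

(16, 13, 22, 7, 12, 24) → min 7
(13, 22, 7, 12, 24, 17) → min 7
(22, 7, 12, 24, 17, 19) → min 7
(7, 12, 24, 17, 19, 2) → min 2
(12, 24, 17, 19, 2, 14) → min 2
(24, 17, 19, 2, 14, 19) → min 2
(17, 19, 2, 14, 19, 5) → min 2
(19, 2, 14, 19, 5, 10) → min 2
(2, 14, 19, 5, 10, 2) → min 2
(14, 19, 5, 10, 2, 2) → min 2
(19, 5, 10, 2, 2, 21) → min 2
(5, 10, 2, 2, 21, 23) → min 2
(10, 2, 2, 21, 23, 25) → min 2
Maximum of these is 7.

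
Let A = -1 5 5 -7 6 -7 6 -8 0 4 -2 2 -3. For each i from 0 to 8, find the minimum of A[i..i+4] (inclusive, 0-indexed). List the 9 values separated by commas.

Sliding a size-5 window across the 13 values:
-1 5 5 -7 6 → min -7
5 5 -7 6 -7 → min -7
5 -7 6 -7 6 → min -7
-7 6 -7 6 -8 → min -8
6 -7 6 -8 0 → min -8
-7 6 -8 0 4 → min -8
6 -8 0 4 -2 → min -8
-8 0 4 -2 2 → min -8
0 4 -2 2 -3 → min -3

-7, -7, -7, -8, -8, -8, -8, -8, -3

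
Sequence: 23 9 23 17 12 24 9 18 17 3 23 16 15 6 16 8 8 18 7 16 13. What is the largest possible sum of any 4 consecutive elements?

[23, 9, 23, 17] → sum 72
[9, 23, 17, 12] → sum 61
[23, 17, 12, 24] → sum 76
[17, 12, 24, 9] → sum 62
[12, 24, 9, 18] → sum 63
[24, 9, 18, 17] → sum 68
[9, 18, 17, 3] → sum 47
[18, 17, 3, 23] → sum 61
[17, 3, 23, 16] → sum 59
[3, 23, 16, 15] → sum 57
[23, 16, 15, 6] → sum 60
[16, 15, 6, 16] → sum 53
[15, 6, 16, 8] → sum 45
[6, 16, 8, 8] → sum 38
[16, 8, 8, 18] → sum 50
[8, 8, 18, 7] → sum 41
[8, 18, 7, 16] → sum 49
[18, 7, 16, 13] → sum 54
Largest of these is 76.

76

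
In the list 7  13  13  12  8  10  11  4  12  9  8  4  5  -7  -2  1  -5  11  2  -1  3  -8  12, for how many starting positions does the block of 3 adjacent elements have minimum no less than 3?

11

(7, 13, 13) → min 7  ≥ 3 ✓
(13, 13, 12) → min 12  ≥ 3 ✓
(13, 12, 8) → min 8  ≥ 3 ✓
(12, 8, 10) → min 8  ≥ 3 ✓
(8, 10, 11) → min 8  ≥ 3 ✓
(10, 11, 4) → min 4  ≥ 3 ✓
(11, 4, 12) → min 4  ≥ 3 ✓
(4, 12, 9) → min 4  ≥ 3 ✓
(12, 9, 8) → min 8  ≥ 3 ✓
(9, 8, 4) → min 4  ≥ 3 ✓
(8, 4, 5) → min 4  ≥ 3 ✓
(4, 5, -7) → min -7
(5, -7, -2) → min -7
(-7, -2, 1) → min -7
(-2, 1, -5) → min -5
(1, -5, 11) → min -5
(-5, 11, 2) → min -5
(11, 2, -1) → min -1
(2, -1, 3) → min -1
(-1, 3, -8) → min -8
(3, -8, 12) → min -8
11 windows satisfy the condition.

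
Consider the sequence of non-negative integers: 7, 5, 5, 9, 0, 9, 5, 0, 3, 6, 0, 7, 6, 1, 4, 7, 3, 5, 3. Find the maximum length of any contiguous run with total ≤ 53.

13

Extend to the right; shrink from the left whenever the sum exceeds 53:
add 7: [7] sum 7, len 1
add 5: [7, 5] sum 12, len 2
add 5: [7, 5, 5] sum 17, len 3
add 9: [7, 5, 5, 9] sum 26, len 4
add 0: [7, 5, 5, 9, 0] sum 26, len 5
add 9: [7, 5, 5, 9, 0, 9] sum 35, len 6
add 5: [7, 5, 5, 9, 0, 9, 5] sum 40, len 7
add 0: [7, 5, 5, 9, 0, 9, 5, 0] sum 40, len 8
add 3: [7, 5, 5, 9, 0, 9, 5, 0, 3] sum 43, len 9
add 6: [7, 5, 5, 9, 0, 9, 5, 0, 3, 6] sum 49, len 10
add 0: [7, 5, 5, 9, 0, 9, 5, 0, 3, 6, 0] sum 49, len 11
add 7: [5, 5, 9, 0, 9, 5, 0, 3, 6, 0, 7] sum 49, len 11
add 6: [5, 9, 0, 9, 5, 0, 3, 6, 0, 7, 6] sum 50, len 11
add 1: [5, 9, 0, 9, 5, 0, 3, 6, 0, 7, 6, 1] sum 51, len 12
add 4: [9, 0, 9, 5, 0, 3, 6, 0, 7, 6, 1, 4] sum 50, len 12
add 7: [0, 9, 5, 0, 3, 6, 0, 7, 6, 1, 4, 7] sum 48, len 12
add 3: [0, 9, 5, 0, 3, 6, 0, 7, 6, 1, 4, 7, 3] sum 51, len 13
add 5: [5, 0, 3, 6, 0, 7, 6, 1, 4, 7, 3, 5] sum 47, len 12
add 3: [5, 0, 3, 6, 0, 7, 6, 1, 4, 7, 3, 5, 3] sum 50, len 13
Longest length seen: 13.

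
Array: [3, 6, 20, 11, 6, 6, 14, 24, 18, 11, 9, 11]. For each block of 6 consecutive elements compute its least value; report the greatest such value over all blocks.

9

Each size-6 window and its min:
3 6 20 11 6 6 → min 3
6 20 11 6 6 14 → min 6
20 11 6 6 14 24 → min 6
11 6 6 14 24 18 → min 6
6 6 14 24 18 11 → min 6
6 14 24 18 11 9 → min 6
14 24 18 11 9 11 → min 9
Greatest of these is 9.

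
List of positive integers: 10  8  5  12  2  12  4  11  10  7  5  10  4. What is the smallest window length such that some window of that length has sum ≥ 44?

5

Extend right; whenever the sum reaches 44, record the length and shrink from the left:
add 10: running sum 10 < 44
add 8: running sum 18 < 44
add 5: running sum 23 < 44
add 12: running sum 35 < 44
add 2: running sum 37 < 44
end 5: [10, 8, 5, 12, 2, 12] sum 49, len 6
end 6: [10, 8, 5, 12, 2, 12, 4] sum 53, len 7
end 7: [5, 12, 2, 12, 4, 11] sum 46, len 6
end 8: [12, 2, 12, 4, 11, 10] sum 51, len 6
end 9: [12, 4, 11, 10, 7] sum 44, len 5
end 10: [12, 4, 11, 10, 7, 5] sum 49, len 6
end 11: [4, 11, 10, 7, 5, 10] sum 47, len 6
end 12: [11, 10, 7, 5, 10, 4] sum 47, len 6
Shortest qualifying length: 5.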